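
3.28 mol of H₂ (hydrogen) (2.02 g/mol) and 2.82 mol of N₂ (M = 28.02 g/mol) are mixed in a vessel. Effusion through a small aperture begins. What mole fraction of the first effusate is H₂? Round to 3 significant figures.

Each component's effusion rate ∝ (its partial pressure)·(1/√M) ∝ n_i/√M_i.
x_H₂(eff) = (n_H₂/√M_H₂) / (n_H₂/√M_H₂ + n_N₂/√M_N₂)
= (3.28/√2.02) / (3.28/√2.02 + 2.82/√28.02) = 2.308/(2.308 + 0.5327) = 0.812.

0.812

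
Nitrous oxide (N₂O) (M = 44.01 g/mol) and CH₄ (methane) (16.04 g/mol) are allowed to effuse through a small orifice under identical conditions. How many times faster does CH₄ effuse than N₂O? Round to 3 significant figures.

Since effusion rate ∝ 1/√M, rate_CH₄/rate_N₂O = √(M_N₂O/M_CH₄) = √(44.01/16.04) = √2.744 = 1.66.

1.66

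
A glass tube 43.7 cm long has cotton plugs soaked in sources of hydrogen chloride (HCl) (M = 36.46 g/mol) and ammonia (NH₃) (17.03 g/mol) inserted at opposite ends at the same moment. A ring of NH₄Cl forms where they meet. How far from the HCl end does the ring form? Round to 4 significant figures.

17.74 cm

Graham's law gives d_HCl/d_NH₃ = rate_HCl/rate_NH₃ = √(M_NH₃/M_HCl) = √(17.03/36.46) = 0.6834.
With d_HCl + d_NH₃ = 43.7 cm, d_NH₃ = 43.7/(1 + 0.6834) = 25.96 cm.
d_HCl = 43.7 − 25.96 = 17.74 cm.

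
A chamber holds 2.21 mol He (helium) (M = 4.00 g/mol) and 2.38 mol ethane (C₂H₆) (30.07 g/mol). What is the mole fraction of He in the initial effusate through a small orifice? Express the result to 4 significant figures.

The effusion rate of species i is ∝ p_i/√M_i ∝ n_i/√M_i.
So x_He in the escaping gas = (n_He/√M_He) / Σ(n_i/√M_i)
= (2.21/√4.00) / (2.21/√4.00 + 2.38/√30.07) = 1.105/(1.105 + 0.4340) = 0.7180.

0.7180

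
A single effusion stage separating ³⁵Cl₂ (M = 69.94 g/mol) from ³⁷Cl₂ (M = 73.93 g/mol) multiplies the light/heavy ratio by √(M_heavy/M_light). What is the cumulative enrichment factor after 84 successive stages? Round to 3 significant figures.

After 84 stages the ratio has grown by (√(73.93/69.94))^84 = (73.93/69.94)^(84/2).
= 1.05705^42 = 10.3.

10.3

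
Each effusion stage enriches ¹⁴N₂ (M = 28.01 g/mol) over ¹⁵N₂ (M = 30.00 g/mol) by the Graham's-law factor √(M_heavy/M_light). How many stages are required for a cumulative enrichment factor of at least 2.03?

With α = √(30.00/28.01) per stage, ln α = ½ ln(1.07105) = 0.03432.
Need α^N ≥ 2.03 ⇒ N ≥ ln(2.03) / ln α = 0.7080 / 0.03432 = 20.63.
So at least 21 stages are needed.

21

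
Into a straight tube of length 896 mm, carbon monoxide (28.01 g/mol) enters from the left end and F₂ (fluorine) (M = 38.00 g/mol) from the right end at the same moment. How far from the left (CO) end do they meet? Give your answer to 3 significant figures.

482 mm

In equal time, each gas travels a distance ∝ its rate ∝ 1/√M, so d_CO/d_F₂ = √(M_F₂/M_CO) = √(38.00/28.01) = 1.165.
With d_CO + d_F₂ = 896 mm, d_F₂ = 896/(1 + 1.165) = 413.9 mm.
d_CO = 896 − 413.9 = 482 mm.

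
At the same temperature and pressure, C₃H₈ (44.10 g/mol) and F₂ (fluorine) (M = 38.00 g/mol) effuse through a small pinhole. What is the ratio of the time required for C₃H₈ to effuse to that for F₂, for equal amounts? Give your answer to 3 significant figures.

1.08

Using Graham's law: t_C₃H₈/t_F₂ = √(M_C₃H₈/M_F₂) = √(44.10/38.00) = √1.161 = 1.08.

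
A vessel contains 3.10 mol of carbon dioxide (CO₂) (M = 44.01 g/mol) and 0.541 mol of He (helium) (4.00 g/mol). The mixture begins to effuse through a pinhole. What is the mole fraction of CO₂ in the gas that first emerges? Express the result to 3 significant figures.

Effusion rate of each component ∝ n_i/√M_i (partial pressure × 1/√M).
So x_CO₂ in the escaping gas = (n_CO₂/√M_CO₂) / Σ(n_i/√M_i)
= (3.10/√44.01) / (3.10/√44.01 + 0.541/√4.00) = 0.4673/(0.4673 + 0.2705) = 0.633.

0.633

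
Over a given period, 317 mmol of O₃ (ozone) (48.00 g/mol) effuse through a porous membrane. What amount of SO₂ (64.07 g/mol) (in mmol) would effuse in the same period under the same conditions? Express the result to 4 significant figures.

274.4 mmol

By Graham's law, rate_SO₂/rate_O₃ = √(M_O₃/M_SO₂) = √(48.00/64.07) = √0.7492 = 0.8656.
So the amount for SO₂ is 317 × 0.8656 = 274.4 mmol.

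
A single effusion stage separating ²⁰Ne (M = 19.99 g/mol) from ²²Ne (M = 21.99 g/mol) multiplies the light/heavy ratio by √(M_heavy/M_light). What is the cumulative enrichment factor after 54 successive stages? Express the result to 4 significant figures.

13.13

Overall factor = α^54 with α = √(21.99/19.99), i.e. (21.99/19.99)^(54/2).
= 1.10005^27 = 13.13.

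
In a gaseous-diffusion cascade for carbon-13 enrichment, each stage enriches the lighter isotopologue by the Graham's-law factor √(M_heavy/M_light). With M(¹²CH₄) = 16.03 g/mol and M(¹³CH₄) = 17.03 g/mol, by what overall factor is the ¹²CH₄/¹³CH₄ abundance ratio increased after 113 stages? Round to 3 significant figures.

30.5

After 113 stages the ratio has grown by (√(17.03/16.03))^113 = (17.03/16.03)^(113/2).
= 1.06238^(113/2) = 30.5.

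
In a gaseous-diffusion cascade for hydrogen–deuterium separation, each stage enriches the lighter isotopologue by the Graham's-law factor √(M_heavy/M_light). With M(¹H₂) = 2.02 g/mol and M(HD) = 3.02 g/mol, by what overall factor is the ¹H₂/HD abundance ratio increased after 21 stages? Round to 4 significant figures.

After 21 stages the ratio has grown by (√(3.02/2.02))^21 = (3.02/2.02)^(21/2).
= 1.49505^(21/2) = 68.22.

68.22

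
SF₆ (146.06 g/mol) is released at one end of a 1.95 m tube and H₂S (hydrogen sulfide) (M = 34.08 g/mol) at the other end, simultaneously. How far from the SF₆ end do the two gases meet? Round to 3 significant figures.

0.635 m

Distances travelled in equal time are proportional to diffusion rates, so d_SF₆/d_H₂S = √(M_H₂S/M_SF₆) = √(34.08/146.06) = 0.4830.
With d_SF₆ + d_H₂S = 1.95 m, d_H₂S = 1.95/(1 + 0.4830) = 1.315 m.
d_SF₆ = 1.95 − 1.315 = 0.635 m.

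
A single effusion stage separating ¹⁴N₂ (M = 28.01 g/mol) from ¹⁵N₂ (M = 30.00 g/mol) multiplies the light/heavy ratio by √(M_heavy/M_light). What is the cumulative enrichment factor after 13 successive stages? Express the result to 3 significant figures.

Each stage multiplies the ratio by α = √(30.00/28.01), so after 13 stages the overall factor is α^13 = (30.00/28.01)^(13/2).
= 1.07105^(13/2) = 1.56.

1.56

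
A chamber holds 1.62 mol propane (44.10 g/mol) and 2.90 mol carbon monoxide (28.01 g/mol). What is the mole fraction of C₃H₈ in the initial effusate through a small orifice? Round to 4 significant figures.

Effusion rate of each component ∝ n_i/√M_i (partial pressure × 1/√M).
Mole fraction of C₃H₈ in the effusate = (n_C₃H₈/√M_C₃H₈) / (n_C₃H₈/√M_C₃H₈ + n_CO/√M_CO)
= (1.62/√44.10) / (1.62/√44.10 + 2.90/√28.01) = 0.2439/(0.2439 + 0.5480) = 0.3081.

0.3081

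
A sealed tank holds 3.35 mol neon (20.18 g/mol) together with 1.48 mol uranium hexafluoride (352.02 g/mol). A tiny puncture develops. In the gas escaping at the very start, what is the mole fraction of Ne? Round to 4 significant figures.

0.9043

Each component's effusion rate ∝ (its partial pressure)·(1/√M) ∝ n_i/√M_i.
x_Ne(eff) = (n_Ne/√M_Ne) / (n_Ne/√M_Ne + n_UF₆/√M_UF₆)
= (3.35/√20.18) / (3.35/√20.18 + 1.48/√352.02) = 0.7457/(0.7457 + 0.07888) = 0.9043.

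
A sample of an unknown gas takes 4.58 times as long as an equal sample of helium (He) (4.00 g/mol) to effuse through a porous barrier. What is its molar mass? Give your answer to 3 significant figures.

83.9 g/mol

Graham's law gives t_X/t_He = √(M_X/M_He).
4.58 = √(M_X/4.00)
M_X = 4.00 × 4.58² = 4.00 × 20.98 = 83.9 g/mol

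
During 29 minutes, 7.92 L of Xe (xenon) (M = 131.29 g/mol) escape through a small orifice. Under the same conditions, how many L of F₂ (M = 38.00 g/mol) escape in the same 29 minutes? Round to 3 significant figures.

Since effusion rate ∝ 1/√M, rate_F₂/rate_Xe = √(M_Xe/M_F₂) = √(131.29/38.00) = √3.455 = 1.859.
So the volume for F₂ is 7.92 × 1.859 = 14.7 L.

14.7 L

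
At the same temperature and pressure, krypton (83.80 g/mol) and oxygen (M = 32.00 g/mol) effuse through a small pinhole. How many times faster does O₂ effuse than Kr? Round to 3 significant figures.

1.62

Since effusion rate ∝ 1/√M, rate_O₂/rate_Kr = √(M_Kr/M_O₂) = √(83.80/32.00) = √2.619 = 1.62.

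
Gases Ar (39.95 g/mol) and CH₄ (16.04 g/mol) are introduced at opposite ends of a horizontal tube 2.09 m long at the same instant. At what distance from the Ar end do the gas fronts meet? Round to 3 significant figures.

0.811 m

Distances travelled in equal time are proportional to diffusion rates, so d_Ar/d_CH₄ = √(M_CH₄/M_Ar) = √(16.04/39.95) = 0.6336.
With d_Ar + d_CH₄ = 2.09 m, d_CH₄ = 2.09/(1 + 0.6336) = 1.279 m.
d_Ar = 2.09 − 1.279 = 0.811 m.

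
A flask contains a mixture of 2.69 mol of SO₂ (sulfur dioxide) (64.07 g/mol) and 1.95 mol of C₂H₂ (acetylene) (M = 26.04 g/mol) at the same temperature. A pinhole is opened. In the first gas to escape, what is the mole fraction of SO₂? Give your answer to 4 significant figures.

0.4679

Effusion rate of each component ∝ n_i/√M_i (partial pressure × 1/√M).
x_SO₂(eff) = (n_SO₂/√M_SO₂) / (n_SO₂/√M_SO₂ + n_C₂H₂/√M_C₂H₂)
= (2.69/√64.07) / (2.69/√64.07 + 1.95/√26.04) = 0.3361/(0.3361 + 0.3821) = 0.4679.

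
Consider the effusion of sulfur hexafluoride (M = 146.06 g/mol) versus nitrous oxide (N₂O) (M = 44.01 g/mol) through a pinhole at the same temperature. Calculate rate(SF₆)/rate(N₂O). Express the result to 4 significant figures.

From Graham's law, rate_SF₆/rate_N₂O = √(M_N₂O/M_SF₆) = √(44.01/146.06) = √0.3013 = 0.5489.

0.5489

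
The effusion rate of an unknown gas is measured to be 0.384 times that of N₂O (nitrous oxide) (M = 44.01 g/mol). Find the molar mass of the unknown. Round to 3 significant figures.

298 g/mol

Since effusion rate ∝ 1/√M, rate_X/rate_N₂O = √(M_N₂O/M_X).
0.384 = √(44.01/M_X)
M_X = 44.01 / 0.384² = 44.01 / 0.1475 = 298 g/mol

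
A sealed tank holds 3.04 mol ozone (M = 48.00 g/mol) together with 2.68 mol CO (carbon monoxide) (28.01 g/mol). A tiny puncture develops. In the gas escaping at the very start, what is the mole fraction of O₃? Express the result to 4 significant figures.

Each component's effusion rate ∝ (its partial pressure)·(1/√M) ∝ n_i/√M_i.
So x_O₃ in the escaping gas = (n_O₃/√M_O₃) / Σ(n_i/√M_i)
= (3.04/√48.00) / (3.04/√48.00 + 2.68/√28.01) = 0.4388/(0.4388 + 0.5064) = 0.4642.

0.4642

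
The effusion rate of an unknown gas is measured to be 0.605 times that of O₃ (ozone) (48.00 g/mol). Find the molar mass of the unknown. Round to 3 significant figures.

From Graham's law, rate_X/rate_O₃ = √(M_O₃/M_X).
0.605 = √(48.00/M_X)
M_X = 48.00 / 0.605² = 48.00 / 0.3660 = 131 g/mol

131 g/mol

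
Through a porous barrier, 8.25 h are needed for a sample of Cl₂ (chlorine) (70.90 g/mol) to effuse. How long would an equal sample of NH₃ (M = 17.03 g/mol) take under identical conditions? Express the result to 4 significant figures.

4.043 h

Since effusion rate ∝ 1/√M, t_NH₃/t_Cl₂ = √(M_NH₃/M_Cl₂) = √(17.03/70.90) = √0.2402 = 0.4901.
So the time for NH₃ is 8.25 × 0.4901 = 4.043 h.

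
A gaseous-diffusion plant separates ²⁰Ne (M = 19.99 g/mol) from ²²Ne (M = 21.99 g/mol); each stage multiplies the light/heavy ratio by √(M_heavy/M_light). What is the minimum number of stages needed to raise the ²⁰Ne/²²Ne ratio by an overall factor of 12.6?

54

Single-stage factor α = √(21.99/19.99), so ln α = ½ ln(1.10005) = 0.04768.
Need α^N ≥ 12.6 ⇒ N ≥ ln(12.6) / ln α = 2.534 / 0.04768 = 53.14.
So at least 54 stages are needed.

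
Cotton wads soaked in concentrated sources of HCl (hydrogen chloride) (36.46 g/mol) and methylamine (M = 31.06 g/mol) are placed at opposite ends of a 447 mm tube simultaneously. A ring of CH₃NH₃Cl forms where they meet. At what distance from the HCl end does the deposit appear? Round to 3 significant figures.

215 mm

Distances travelled in equal time are proportional to diffusion rates, so d_HCl/d_CH₃NH₂ = √(M_CH₃NH₂/M_HCl) = √(31.06/36.46) = 0.9230.
With d_HCl + d_CH₃NH₂ = 447 mm, d_CH₃NH₂ = 447/(1 + 0.9230) = 232.5 mm.
d_HCl = 447 − 232.5 = 215 mm.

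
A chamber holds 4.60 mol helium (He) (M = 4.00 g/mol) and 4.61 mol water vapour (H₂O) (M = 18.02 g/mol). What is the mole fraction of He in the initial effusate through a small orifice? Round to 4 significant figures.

Rate_i ∝ x_i/√M_i (Graham's law weighted by mole fraction), so the effusate composition follows n_i/√M_i.
x_He(eff) = (n_He/√M_He) / (n_He/√M_He + n_H₂O/√M_H₂O)
= (4.60/√4.00) / (4.60/√4.00 + 4.61/√18.02) = 2.300/(2.300 + 1.086) = 0.6793.

0.6793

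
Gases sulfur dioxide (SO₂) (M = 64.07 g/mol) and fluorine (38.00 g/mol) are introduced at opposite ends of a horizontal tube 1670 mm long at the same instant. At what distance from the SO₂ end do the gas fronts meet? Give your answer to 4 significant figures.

726.6 mm

Graham's law gives d_SO₂/d_F₂ = rate_SO₂/rate_F₂ = √(M_F₂/M_SO₂) = √(38.00/64.07) = 0.7701.
With d_SO₂ + d_F₂ = 1670 mm, d_F₂ = 1670/(1 + 0.7701) = 943.4 mm.
d_SO₂ = 1670 − 943.4 = 726.6 mm.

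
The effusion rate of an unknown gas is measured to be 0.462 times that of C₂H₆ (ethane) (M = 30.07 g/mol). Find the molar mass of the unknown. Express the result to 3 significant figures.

Since effusion rate ∝ 1/√M, rate_X/rate_C₂H₆ = √(M_C₂H₆/M_X).
0.462 = √(30.07/M_X)
M_X = 30.07 / 0.462² = 30.07 / 0.2134 = 141 g/mol

141 g/mol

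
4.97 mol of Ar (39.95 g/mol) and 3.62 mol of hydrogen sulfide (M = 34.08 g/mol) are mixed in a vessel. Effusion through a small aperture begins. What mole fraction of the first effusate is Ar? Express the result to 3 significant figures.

0.559

Effusion rate of each component ∝ n_i/√M_i (partial pressure × 1/√M).
x_Ar(eff) = (n_Ar/√M_Ar) / (n_Ar/√M_Ar + n_H₂S/√M_H₂S)
= (4.97/√39.95) / (4.97/√39.95 + 3.62/√34.08) = 0.7863/(0.7863 + 0.6201) = 0.559.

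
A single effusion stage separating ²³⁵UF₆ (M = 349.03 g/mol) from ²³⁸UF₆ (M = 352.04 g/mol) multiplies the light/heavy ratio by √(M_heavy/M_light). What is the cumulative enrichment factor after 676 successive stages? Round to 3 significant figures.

18.2

Overall factor = α^676 with α = √(352.04/349.03), i.e. (352.04/349.03)^(676/2).
= 1.00862^338 = 18.2.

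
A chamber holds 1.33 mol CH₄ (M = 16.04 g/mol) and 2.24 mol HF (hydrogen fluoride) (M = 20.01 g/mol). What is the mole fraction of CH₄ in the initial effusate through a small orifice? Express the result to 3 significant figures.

Rate_i ∝ x_i/√M_i (Graham's law weighted by mole fraction), so the effusate composition follows n_i/√M_i.
So x_CH₄ in the escaping gas = (n_CH₄/√M_CH₄) / Σ(n_i/√M_i)
= (1.33/√16.04) / (1.33/√16.04 + 2.24/√20.01) = 0.3321/(0.3321 + 0.5008) = 0.399.

0.399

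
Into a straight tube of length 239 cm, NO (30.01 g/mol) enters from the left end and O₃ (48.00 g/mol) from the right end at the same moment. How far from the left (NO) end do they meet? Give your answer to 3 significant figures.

133 cm

The fronts meet when d_NO + d_O₃ = L with d_NO/d_O₃ = √(M_O₃/M_NO) (Graham's law). Here √(M_O₃/M_NO) = √(48.00/30.01) = 1.265.
With d_NO + d_O₃ = 239 cm, d_O₃ = 239/(1 + 1.265) = 105.5 cm.
d_NO = 239 − 105.5 = 133 cm.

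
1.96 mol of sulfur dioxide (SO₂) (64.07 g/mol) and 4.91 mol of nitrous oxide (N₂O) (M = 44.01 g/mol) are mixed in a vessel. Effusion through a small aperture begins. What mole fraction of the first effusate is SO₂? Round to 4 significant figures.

0.2486

The effusion rate of species i is ∝ p_i/√M_i ∝ n_i/√M_i.
Mole fraction of SO₂ in the effusate = (n_SO₂/√M_SO₂) / (n_SO₂/√M_SO₂ + n_N₂O/√M_N₂O)
= (1.96/√64.07) / (1.96/√64.07 + 4.91/√44.01) = 0.2449/(0.2449 + 0.7401) = 0.2486.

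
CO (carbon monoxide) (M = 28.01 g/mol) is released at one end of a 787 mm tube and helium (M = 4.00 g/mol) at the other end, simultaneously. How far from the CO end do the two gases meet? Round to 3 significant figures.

216 mm

Distances travelled in equal time are proportional to diffusion rates, so d_CO/d_He = √(M_He/M_CO) = √(4.00/28.01) = 0.3779.
With d_CO + d_He = 787 mm, d_He = 787/(1 + 0.3779) = 571.2 mm.
d_CO = 787 − 571.2 = 216 mm.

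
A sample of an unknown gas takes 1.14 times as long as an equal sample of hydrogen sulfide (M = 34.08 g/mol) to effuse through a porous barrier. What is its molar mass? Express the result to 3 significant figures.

By Graham's law, t_X/t_H₂S = √(M_X/M_H₂S).
1.14 = √(M_X/34.08)
M_X = 34.08 × 1.14² = 34.08 × 1.300 = 44.3 g/mol

44.3 g/mol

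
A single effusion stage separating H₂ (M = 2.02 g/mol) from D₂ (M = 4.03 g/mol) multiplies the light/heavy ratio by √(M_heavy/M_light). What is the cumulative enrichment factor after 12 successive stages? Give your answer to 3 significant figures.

After 12 stages the ratio has grown by (√(4.03/2.02))^12 = (4.03/2.02)^(12/2).
= 1.99505^6 = 63.1.

63.1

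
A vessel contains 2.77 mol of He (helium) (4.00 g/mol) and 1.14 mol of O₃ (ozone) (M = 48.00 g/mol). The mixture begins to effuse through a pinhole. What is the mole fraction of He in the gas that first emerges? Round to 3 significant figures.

0.894

The effusion rate of species i is ∝ p_i/√M_i ∝ n_i/√M_i.
x_He(eff) = (n_He/√M_He) / (n_He/√M_He + n_O₃/√M_O₃)
= (2.77/√4.00) / (2.77/√4.00 + 1.14/√48.00) = 1.385/(1.385 + 0.1645) = 0.894.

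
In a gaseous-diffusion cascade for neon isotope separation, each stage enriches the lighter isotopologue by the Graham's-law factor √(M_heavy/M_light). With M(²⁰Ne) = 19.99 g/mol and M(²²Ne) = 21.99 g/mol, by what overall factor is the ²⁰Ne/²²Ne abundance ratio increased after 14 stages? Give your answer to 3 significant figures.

1.95

After 14 stages the ratio has grown by (√(21.99/19.99))^14 = (21.99/19.99)^(14/2).
= 1.10005^7 = 1.95.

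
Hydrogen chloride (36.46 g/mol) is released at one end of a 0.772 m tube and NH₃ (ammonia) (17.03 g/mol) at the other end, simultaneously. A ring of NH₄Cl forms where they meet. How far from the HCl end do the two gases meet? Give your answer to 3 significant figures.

0.313 m

In equal time, each gas travels a distance ∝ its rate ∝ 1/√M, so d_HCl/d_NH₃ = √(M_NH₃/M_HCl) = √(17.03/36.46) = 0.6834.
With d_HCl + d_NH₃ = 0.772 m, d_NH₃ = 0.772/(1 + 0.6834) = 0.4586 m.
d_HCl = 0.772 − 0.4586 = 0.313 m.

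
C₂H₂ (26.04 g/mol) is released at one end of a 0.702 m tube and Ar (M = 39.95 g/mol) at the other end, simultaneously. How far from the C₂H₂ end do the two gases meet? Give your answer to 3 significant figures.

Graham's law gives d_C₂H₂/d_Ar = rate_C₂H₂/rate_Ar = √(M_Ar/M_C₂H₂) = √(39.95/26.04) = 1.239.
With d_C₂H₂ + d_Ar = 0.702 m, d_Ar = 0.702/(1 + 1.239) = 0.3136 m.
d_C₂H₂ = 0.702 − 0.3136 = 0.388 m.

0.388 m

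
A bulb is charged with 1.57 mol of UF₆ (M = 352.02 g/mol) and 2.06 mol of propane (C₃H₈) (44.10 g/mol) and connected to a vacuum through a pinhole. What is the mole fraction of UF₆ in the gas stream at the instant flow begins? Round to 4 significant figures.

The effusion rate of species i is ∝ p_i/√M_i ∝ n_i/√M_i.
So x_UF₆ in the escaping gas = (n_UF₆/√M_UF₆) / Σ(n_i/√M_i)
= (1.57/√352.02) / (1.57/√352.02 + 2.06/√44.10) = 0.08368/(0.08368 + 0.3102) = 0.2124.

0.2124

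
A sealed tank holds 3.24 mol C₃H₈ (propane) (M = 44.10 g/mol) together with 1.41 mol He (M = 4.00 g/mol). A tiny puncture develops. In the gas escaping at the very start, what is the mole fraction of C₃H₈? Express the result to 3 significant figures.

0.409

The effusion rate of species i is ∝ p_i/√M_i ∝ n_i/√M_i.
So x_C₃H₈ in the escaping gas = (n_C₃H₈/√M_C₃H₈) / Σ(n_i/√M_i)
= (3.24/√44.10) / (3.24/√44.10 + 1.41/√4.00) = 0.4879/(0.4879 + 0.7050) = 0.409.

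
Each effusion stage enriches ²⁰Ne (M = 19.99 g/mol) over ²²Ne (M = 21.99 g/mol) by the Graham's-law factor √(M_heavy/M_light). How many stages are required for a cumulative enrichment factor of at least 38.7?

With α = √(21.99/19.99) per stage, ln α = ½ ln(1.10005) = 0.04768.
Need α^N ≥ 38.7 ⇒ N ≥ ln(38.7) / ln α = 3.656 / 0.04768 = 76.68.
Rounding up, N = 77 stages.

77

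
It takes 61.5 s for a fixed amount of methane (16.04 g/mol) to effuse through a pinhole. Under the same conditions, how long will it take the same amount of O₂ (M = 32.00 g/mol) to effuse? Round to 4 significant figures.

Using Graham's law: t_O₂/t_CH₄ = √(M_O₂/M_CH₄) = √(32.00/16.04) = √1.995 = 1.412.
So the time for O₂ is 61.5 × 1.412 = 86.87 s.

86.87 s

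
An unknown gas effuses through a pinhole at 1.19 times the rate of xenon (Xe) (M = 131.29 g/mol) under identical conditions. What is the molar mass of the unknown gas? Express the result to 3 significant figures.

By Graham's law, rate_X/rate_Xe = √(M_Xe/M_X).
1.19 = √(131.29/M_X)
M_X = 131.29 / 1.19² = 131.29 / 1.416 = 92.7 g/mol

92.7 g/mol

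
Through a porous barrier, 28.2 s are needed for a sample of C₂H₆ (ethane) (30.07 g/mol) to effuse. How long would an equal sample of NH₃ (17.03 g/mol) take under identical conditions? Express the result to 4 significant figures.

21.22 s

From Graham's law, t_NH₃/t_C₂H₆ = √(M_NH₃/M_C₂H₆) = √(17.03/30.07) = √0.5663 = 0.7526.
So the time for NH₃ is 28.2 × 0.7526 = 21.22 s.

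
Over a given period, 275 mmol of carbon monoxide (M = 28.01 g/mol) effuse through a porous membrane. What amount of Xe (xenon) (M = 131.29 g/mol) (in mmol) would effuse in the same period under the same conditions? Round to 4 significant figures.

From Graham's law, rate_Xe/rate_CO = √(M_CO/M_Xe) = √(28.01/131.29) = √0.2133 = 0.4619.
So the amount for Xe is 275 × 0.4619 = 127.0 mmol.

127.0 mmol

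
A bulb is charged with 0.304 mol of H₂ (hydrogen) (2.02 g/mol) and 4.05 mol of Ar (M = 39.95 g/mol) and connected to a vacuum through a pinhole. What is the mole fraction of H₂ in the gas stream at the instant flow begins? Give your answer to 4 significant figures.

0.2503

Each component's effusion rate ∝ (its partial pressure)·(1/√M) ∝ n_i/√M_i.
x_H₂(eff) = (n_H₂/√M_H₂) / (n_H₂/√M_H₂ + n_Ar/√M_Ar)
= (0.304/√2.02) / (0.304/√2.02 + 4.05/√39.95) = 0.2139/(0.2139 + 0.6408) = 0.2503.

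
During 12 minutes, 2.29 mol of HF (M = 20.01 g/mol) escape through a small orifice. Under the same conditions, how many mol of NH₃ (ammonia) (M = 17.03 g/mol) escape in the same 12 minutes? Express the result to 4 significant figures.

By Graham's law, rate_NH₃/rate_HF = √(M_HF/M_NH₃) = √(20.01/17.03) = √1.175 = 1.084.
So the amount for NH₃ is 2.29 × 1.084 = 2.482 mol.

2.482 mol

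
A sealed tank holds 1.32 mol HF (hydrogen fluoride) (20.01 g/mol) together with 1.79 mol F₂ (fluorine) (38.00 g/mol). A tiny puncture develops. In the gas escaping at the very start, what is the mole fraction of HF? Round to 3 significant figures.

The effusion rate of species i is ∝ p_i/√M_i ∝ n_i/√M_i.
x_HF(eff) = (n_HF/√M_HF) / (n_HF/√M_HF + n_F₂/√M_F₂)
= (1.32/√20.01) / (1.32/√20.01 + 1.79/√38.00) = 0.2951/(0.2951 + 0.2904) = 0.504.

0.504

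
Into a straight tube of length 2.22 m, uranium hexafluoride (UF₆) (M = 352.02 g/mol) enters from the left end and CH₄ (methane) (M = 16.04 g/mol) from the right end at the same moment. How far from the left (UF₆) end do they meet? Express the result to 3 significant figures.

The fronts meet when d_UF₆ + d_CH₄ = L with d_UF₆/d_CH₄ = √(M_CH₄/M_UF₆) (Graham's law). Here √(M_CH₄/M_UF₆) = √(16.04/352.02) = 0.2135.
With d_UF₆ + d_CH₄ = 2.22 m, d_CH₄ = 2.22/(1 + 0.2135) = 1.829 m.
d_UF₆ = 2.22 − 1.829 = 0.391 m.

0.391 m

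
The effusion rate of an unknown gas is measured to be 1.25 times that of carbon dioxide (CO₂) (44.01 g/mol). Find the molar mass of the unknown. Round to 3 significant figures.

Using Graham's law: rate_X/rate_CO₂ = √(M_CO₂/M_X).
1.25 = √(44.01/M_X)
M_X = 44.01 / 1.25² = 44.01 / 1.562 = 28.2 g/mol

28.2 g/mol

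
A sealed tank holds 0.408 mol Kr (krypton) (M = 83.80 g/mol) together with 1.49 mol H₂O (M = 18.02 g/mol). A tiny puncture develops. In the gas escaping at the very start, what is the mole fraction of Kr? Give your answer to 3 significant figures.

Rate_i ∝ x_i/√M_i (Graham's law weighted by mole fraction), so the effusate composition follows n_i/√M_i.
Mole fraction of Kr in the effusate = (n_Kr/√M_Kr) / (n_Kr/√M_Kr + n_H₂O/√M_H₂O)
= (0.408/√83.80) / (0.408/√83.80 + 1.49/√18.02) = 0.04457/(0.04457 + 0.3510) = 0.113.

0.113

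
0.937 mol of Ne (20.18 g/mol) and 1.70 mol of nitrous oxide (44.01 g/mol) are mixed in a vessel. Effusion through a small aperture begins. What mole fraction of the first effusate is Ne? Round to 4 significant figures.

Each component's effusion rate ∝ (its partial pressure)·(1/√M) ∝ n_i/√M_i.
Mole fraction of Ne in the effusate = (n_Ne/√M_Ne) / (n_Ne/√M_Ne + n_N₂O/√M_N₂O)
= (0.937/√20.18) / (0.937/√20.18 + 1.70/√44.01) = 0.2086/(0.2086 + 0.2563) = 0.4487.

0.4487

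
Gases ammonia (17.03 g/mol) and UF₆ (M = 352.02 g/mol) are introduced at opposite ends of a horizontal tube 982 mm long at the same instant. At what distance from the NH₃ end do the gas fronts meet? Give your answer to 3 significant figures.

In equal time, each gas travels a distance ∝ its rate ∝ 1/√M, so d_NH₃/d_UF₆ = √(M_UF₆/M_NH₃) = √(352.02/17.03) = 4.546.
With d_NH₃ + d_UF₆ = 982 mm, d_UF₆ = 982/(1 + 4.546) = 177.0 mm.
d_NH₃ = 982 − 177.0 = 805 mm.

805 mm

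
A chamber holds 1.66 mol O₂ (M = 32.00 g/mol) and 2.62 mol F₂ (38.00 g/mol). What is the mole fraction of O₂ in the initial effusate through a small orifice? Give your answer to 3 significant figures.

The effusion rate of species i is ∝ p_i/√M_i ∝ n_i/√M_i.
x_O₂(eff) = (n_O₂/√M_O₂) / (n_O₂/√M_O₂ + n_F₂/√M_F₂)
= (1.66/√32.00) / (1.66/√32.00 + 2.62/√38.00) = 0.2934/(0.2934 + 0.4250) = 0.408.

0.408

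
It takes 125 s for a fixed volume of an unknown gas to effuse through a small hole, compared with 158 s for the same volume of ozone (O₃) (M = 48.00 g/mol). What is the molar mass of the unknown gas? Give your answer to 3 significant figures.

30.0 g/mol

By Graham's law, t_X/t_O₃ = √(M_X/M_O₃).
125/158 = 0.7911 = √(M_X/48.00)
M_X = 48.00 × 0.7911² = 48.00 × 0.6259 = 30.0 g/mol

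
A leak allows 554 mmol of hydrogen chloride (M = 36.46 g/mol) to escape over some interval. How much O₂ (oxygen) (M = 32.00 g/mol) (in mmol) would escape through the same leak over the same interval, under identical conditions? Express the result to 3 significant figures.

By Graham's law, rate_O₂/rate_HCl = √(M_HCl/M_O₂) = √(36.46/32.00) = √1.139 = 1.067.
So the amount for O₂ is 554 × 1.067 = 591 mmol.

591 mmol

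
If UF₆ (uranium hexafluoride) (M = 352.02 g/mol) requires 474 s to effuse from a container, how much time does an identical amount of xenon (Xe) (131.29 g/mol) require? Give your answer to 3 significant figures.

289 s

From Graham's law, t_Xe/t_UF₆ = √(M_Xe/M_UF₆) = √(131.29/352.02) = √0.3730 = 0.6107.
So the time for Xe is 474 × 0.6107 = 289 s.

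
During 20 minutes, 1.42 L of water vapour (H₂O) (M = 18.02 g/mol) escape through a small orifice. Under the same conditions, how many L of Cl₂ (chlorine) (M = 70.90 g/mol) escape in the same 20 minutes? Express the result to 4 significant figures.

0.7159 L

Graham's law gives rate_Cl₂/rate_H₂O = √(M_H₂O/M_Cl₂) = √(18.02/70.90) = √0.2542 = 0.5041.
So the volume for Cl₂ is 1.42 × 0.5041 = 0.7159 L.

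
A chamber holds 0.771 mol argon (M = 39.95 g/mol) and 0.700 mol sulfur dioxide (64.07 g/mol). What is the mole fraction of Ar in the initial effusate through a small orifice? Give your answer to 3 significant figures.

0.582

Rate_i ∝ x_i/√M_i (Graham's law weighted by mole fraction), so the effusate composition follows n_i/√M_i.
Mole fraction of Ar in the effusate = (n_Ar/√M_Ar) / (n_Ar/√M_Ar + n_SO₂/√M_SO₂)
= (0.771/√39.95) / (0.771/√39.95 + 0.700/√64.07) = 0.1220/(0.1220 + 0.08745) = 0.582.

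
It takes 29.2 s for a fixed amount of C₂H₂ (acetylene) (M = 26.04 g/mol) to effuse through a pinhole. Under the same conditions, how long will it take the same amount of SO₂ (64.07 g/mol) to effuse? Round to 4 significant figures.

By Graham's law, t_SO₂/t_C₂H₂ = √(M_SO₂/M_C₂H₂) = √(64.07/26.04) = √2.460 = 1.569.
So the time for SO₂ is 29.2 × 1.569 = 45.80 s.

45.80 s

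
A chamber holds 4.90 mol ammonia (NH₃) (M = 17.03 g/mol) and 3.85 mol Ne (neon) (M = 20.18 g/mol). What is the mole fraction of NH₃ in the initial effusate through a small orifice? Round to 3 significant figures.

0.581

Rate_i ∝ x_i/√M_i (Graham's law weighted by mole fraction), so the effusate composition follows n_i/√M_i.
Mole fraction of NH₃ in the effusate = (n_NH₃/√M_NH₃) / (n_NH₃/√M_NH₃ + n_Ne/√M_Ne)
= (4.90/√17.03) / (4.90/√17.03 + 3.85/√20.18) = 1.187/(1.187 + 0.8570) = 0.581.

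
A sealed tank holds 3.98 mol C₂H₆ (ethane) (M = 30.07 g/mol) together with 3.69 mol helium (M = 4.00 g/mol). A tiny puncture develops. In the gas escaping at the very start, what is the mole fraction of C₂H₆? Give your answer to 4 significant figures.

Effusion rate of each component ∝ n_i/√M_i (partial pressure × 1/√M).
So x_C₂H₆ in the escaping gas = (n_C₂H₆/√M_C₂H₆) / Σ(n_i/√M_i)
= (3.98/√30.07) / (3.98/√30.07 + 3.69/√4.00) = 0.7258/(0.7258 + 1.845) = 0.2823.

0.2823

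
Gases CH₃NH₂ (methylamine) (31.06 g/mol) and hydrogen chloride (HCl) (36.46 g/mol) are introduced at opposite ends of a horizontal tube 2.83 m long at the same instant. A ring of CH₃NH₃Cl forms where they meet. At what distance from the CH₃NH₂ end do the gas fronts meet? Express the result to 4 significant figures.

1.472 m

Distances travelled in equal time are proportional to diffusion rates, so d_CH₃NH₂/d_HCl = √(M_HCl/M_CH₃NH₂) = √(36.46/31.06) = 1.083.
With d_CH₃NH₂ + d_HCl = 2.83 m, d_HCl = 2.83/(1 + 1.083) = 1.358 m.
d_CH₃NH₂ = 2.83 − 1.358 = 1.472 m.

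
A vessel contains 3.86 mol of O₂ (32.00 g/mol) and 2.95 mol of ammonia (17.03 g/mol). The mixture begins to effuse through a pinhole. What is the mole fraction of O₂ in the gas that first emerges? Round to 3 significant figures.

0.488

Each component's effusion rate ∝ (its partial pressure)·(1/√M) ∝ n_i/√M_i.
So x_O₂ in the escaping gas = (n_O₂/√M_O₂) / Σ(n_i/√M_i)
= (3.86/√32.00) / (3.86/√32.00 + 2.95/√17.03) = 0.6824/(0.6824 + 0.7148) = 0.488.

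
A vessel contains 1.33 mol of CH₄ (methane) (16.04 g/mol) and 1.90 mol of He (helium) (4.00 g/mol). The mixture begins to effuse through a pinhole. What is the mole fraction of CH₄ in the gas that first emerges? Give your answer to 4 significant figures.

Each component's effusion rate ∝ (its partial pressure)·(1/√M) ∝ n_i/√M_i.
x_CH₄(eff) = (n_CH₄/√M_CH₄) / (n_CH₄/√M_CH₄ + n_He/√M_He)
= (1.33/√16.04) / (1.33/√16.04 + 1.90/√4.00) = 0.3321/(0.3321 + 0.9500) = 0.2590.

0.2590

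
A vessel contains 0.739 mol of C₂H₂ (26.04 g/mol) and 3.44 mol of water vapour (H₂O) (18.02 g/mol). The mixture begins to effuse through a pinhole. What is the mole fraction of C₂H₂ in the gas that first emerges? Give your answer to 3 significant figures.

0.152

Rate_i ∝ x_i/√M_i (Graham's law weighted by mole fraction), so the effusate composition follows n_i/√M_i.
Mole fraction of C₂H₂ in the effusate = (n_C₂H₂/√M_C₂H₂) / (n_C₂H₂/√M_C₂H₂ + n_H₂O/√M_H₂O)
= (0.739/√26.04) / (0.739/√26.04 + 3.44/√18.02) = 0.1448/(0.1448 + 0.8104) = 0.152.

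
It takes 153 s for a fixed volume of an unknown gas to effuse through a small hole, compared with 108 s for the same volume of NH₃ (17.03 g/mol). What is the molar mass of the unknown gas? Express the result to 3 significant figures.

By Graham's law, t_X/t_NH₃ = √(M_X/M_NH₃).
153/108 = 1.417 = √(M_X/17.03)
M_X = 17.03 × 1.417² = 17.03 × 2.007 = 34.2 g/mol

34.2 g/mol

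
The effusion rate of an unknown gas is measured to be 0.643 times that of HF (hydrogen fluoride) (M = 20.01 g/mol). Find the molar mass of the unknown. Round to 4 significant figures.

48.40 g/mol

By Graham's law, rate_X/rate_HF = √(M_HF/M_X).
0.643 = √(20.01/M_X)
M_X = 20.01 / 0.643² = 20.01 / 0.4134 = 48.40 g/mol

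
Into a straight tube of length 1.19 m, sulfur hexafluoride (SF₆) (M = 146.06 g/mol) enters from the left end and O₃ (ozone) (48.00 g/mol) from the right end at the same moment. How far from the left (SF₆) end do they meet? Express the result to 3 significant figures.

Distances travelled in equal time are proportional to diffusion rates, so d_SF₆/d_O₃ = √(M_O₃/M_SF₆) = √(48.00/146.06) = 0.5733.
With d_SF₆ + d_O₃ = 1.19 m, d_O₃ = 1.19/(1 + 0.5733) = 0.7564 m.
d_SF₆ = 1.19 − 0.7564 = 0.434 m.

0.434 m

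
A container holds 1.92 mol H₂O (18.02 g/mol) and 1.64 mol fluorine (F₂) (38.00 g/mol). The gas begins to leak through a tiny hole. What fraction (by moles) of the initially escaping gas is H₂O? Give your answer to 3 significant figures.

0.630

Effusion rate of each component ∝ n_i/√M_i (partial pressure × 1/√M).
So x_H₂O in the escaping gas = (n_H₂O/√M_H₂O) / Σ(n_i/√M_i)
= (1.92/√18.02) / (1.92/√18.02 + 1.64/√38.00) = 0.4523/(0.4523 + 0.2660) = 0.630.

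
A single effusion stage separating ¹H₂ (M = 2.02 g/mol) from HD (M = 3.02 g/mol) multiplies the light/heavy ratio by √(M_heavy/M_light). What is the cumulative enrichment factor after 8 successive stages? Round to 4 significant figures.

The single-stage factor is √(M_heavy/M_light), so 8 stages give [√(3.02/2.02)]^8 = (3.02/2.02)^(8/2).
= 1.49505^4 = 4.996.

4.996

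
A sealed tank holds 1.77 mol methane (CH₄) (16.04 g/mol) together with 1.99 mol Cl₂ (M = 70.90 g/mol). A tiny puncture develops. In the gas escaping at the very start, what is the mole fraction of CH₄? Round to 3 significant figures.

0.652

Effusion rate of each component ∝ n_i/√M_i (partial pressure × 1/√M).
So x_CH₄ in the escaping gas = (n_CH₄/√M_CH₄) / Σ(n_i/√M_i)
= (1.77/√16.04) / (1.77/√16.04 + 1.99/√70.90) = 0.4419/(0.4419 + 0.2363) = 0.652.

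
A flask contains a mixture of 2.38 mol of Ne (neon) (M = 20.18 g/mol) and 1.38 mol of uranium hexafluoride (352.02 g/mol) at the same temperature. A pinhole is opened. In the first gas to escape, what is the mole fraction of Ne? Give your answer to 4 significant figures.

Rate_i ∝ x_i/√M_i (Graham's law weighted by mole fraction), so the effusate composition follows n_i/√M_i.
So x_Ne in the escaping gas = (n_Ne/√M_Ne) / Σ(n_i/√M_i)
= (2.38/√20.18) / (2.38/√20.18 + 1.38/√352.02) = 0.5298/(0.5298 + 0.07355) = 0.8781.

0.8781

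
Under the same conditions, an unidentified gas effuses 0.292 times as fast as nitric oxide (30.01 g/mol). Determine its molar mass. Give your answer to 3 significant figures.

Since effusion rate ∝ 1/√M, rate_X/rate_NO = √(M_NO/M_X).
0.292 = √(30.01/M_X)
M_X = 30.01 / 0.292² = 30.01 / 0.08526 = 352 g/mol

352 g/mol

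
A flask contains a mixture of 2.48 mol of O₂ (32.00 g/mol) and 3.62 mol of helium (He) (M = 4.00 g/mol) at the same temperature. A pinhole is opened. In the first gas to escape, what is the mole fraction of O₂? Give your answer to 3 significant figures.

0.195

Effusion rate of each component ∝ n_i/√M_i (partial pressure × 1/√M).
Mole fraction of O₂ in the effusate = (n_O₂/√M_O₂) / (n_O₂/√M_O₂ + n_He/√M_He)
= (2.48/√32.00) / (2.48/√32.00 + 3.62/√4.00) = 0.4384/(0.4384 + 1.810) = 0.195.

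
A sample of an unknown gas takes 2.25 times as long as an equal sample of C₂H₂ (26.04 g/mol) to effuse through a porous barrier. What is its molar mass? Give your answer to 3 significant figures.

Using Graham's law: t_X/t_C₂H₂ = √(M_X/M_C₂H₂).
2.25 = √(M_X/26.04)
M_X = 26.04 × 2.25² = 26.04 × 5.062 = 132 g/mol

132 g/mol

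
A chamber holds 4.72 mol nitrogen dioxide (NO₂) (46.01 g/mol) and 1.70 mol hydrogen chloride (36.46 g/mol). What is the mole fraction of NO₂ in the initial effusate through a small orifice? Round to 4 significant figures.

Effusion rate of each component ∝ n_i/√M_i (partial pressure × 1/√M).
x_NO₂(eff) = (n_NO₂/√M_NO₂) / (n_NO₂/√M_NO₂ + n_HCl/√M_HCl)
= (4.72/√46.01) / (4.72/√46.01 + 1.70/√36.46) = 0.6959/(0.6959 + 0.2815) = 0.7119.

0.7119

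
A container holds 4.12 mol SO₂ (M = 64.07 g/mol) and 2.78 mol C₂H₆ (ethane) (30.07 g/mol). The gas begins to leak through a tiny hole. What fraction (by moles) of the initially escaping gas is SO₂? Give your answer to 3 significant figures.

0.504

The effusion rate of species i is ∝ p_i/√M_i ∝ n_i/√M_i.
x_SO₂(eff) = (n_SO₂/√M_SO₂) / (n_SO₂/√M_SO₂ + n_C₂H₆/√M_C₂H₆)
= (4.12/√64.07) / (4.12/√64.07 + 2.78/√30.07) = 0.5147/(0.5147 + 0.5070) = 0.504.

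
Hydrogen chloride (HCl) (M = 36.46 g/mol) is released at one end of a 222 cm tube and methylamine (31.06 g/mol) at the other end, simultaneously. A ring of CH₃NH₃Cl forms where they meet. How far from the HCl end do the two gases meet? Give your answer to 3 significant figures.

Graham's law gives d_HCl/d_CH₃NH₂ = rate_HCl/rate_CH₃NH₂ = √(M_CH₃NH₂/M_HCl) = √(31.06/36.46) = 0.9230.
With d_HCl + d_CH₃NH₂ = 222 cm, d_CH₃NH₂ = 222/(1 + 0.9230) = 115.4 cm.
d_HCl = 222 − 115.4 = 107 cm.

107 cm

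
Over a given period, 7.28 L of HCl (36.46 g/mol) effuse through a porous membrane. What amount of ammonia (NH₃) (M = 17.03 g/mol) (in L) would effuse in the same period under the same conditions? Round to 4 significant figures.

10.65 L

From Graham's law, rate_NH₃/rate_HCl = √(M_HCl/M_NH₃) = √(36.46/17.03) = √2.141 = 1.463.
So the volume for NH₃ is 7.28 × 1.463 = 10.65 L.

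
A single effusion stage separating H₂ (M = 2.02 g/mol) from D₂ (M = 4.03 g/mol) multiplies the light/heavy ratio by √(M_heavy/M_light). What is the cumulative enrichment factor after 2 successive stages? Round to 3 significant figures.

Overall factor = α^2 with α = √(4.03/2.02), i.e. (4.03/2.02)^(2/2).
= 1.99505^1 = 2.00.

2.00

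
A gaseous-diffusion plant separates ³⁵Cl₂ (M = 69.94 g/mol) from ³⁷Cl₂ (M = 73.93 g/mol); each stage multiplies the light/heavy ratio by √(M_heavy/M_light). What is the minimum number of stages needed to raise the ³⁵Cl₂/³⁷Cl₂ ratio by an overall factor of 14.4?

97

With α = √(73.93/69.94) per stage, ln α = ½ ln(1.05705) = 0.02774.
Need α^N ≥ 14.4 ⇒ N ≥ ln(14.4) / ln α = 2.667 / 0.02774 = 96.15.
Rounding up, N = 97 stages.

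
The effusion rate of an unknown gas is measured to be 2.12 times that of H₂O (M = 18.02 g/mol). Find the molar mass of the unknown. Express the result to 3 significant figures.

By Graham's law, rate_X/rate_H₂O = √(M_H₂O/M_X).
2.12 = √(18.02/M_X)
M_X = 18.02 / 2.12² = 18.02 / 4.494 = 4.01 g/mol

4.01 g/mol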